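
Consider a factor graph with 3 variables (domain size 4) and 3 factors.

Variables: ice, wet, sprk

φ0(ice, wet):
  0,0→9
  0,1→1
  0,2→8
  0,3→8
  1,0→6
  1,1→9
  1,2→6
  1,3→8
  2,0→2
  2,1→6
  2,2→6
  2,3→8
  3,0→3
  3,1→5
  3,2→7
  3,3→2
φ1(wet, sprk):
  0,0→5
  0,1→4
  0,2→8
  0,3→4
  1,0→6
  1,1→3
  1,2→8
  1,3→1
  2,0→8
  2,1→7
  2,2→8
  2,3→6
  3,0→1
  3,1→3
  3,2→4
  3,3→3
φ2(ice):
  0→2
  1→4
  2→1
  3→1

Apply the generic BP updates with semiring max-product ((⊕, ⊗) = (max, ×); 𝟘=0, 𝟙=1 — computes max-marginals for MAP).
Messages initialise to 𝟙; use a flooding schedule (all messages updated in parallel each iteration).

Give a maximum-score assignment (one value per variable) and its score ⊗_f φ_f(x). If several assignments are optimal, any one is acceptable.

init: all messages = 𝟙 over 4 values
r1 m[φ0→ice] = [9, 9, 8, 7]
r1 m[φ0→wet] = [9, 9, 8, 8]
r1 m[φ1→wet] = [8, 8, 8, 4]
r1 m[φ1→sprk] = [8, 7, 8, 6]
r1 m[φ2→ice] = [2, 4, 1, 1]
r1 m[ice→φ0] = [1, 1, 1, 1]
r1 m[ice→φ2] = [1, 1, 1, 1]
r1 m[wet→φ0] = [1, 1, 1, 1]
r1 m[wet→φ1] = [1, 1, 1, 1]
r1 m[sprk→φ1] = [1, 1, 1, 1]
r2 m[φ0→ice] = [9, 9, 8, 7]
r2 m[φ0→wet] = [9, 9, 8, 8]
r2 m[φ1→wet] = [8, 8, 8, 4]
r2 m[φ1→sprk] = [8, 7, 8, 6]
r2 m[φ2→ice] = [2, 4, 1, 1]
r2 m[ice→φ0] = [2, 4, 1, 1]
r2 m[ice→φ2] = [9, 9, 8, 7]
r2 m[wet→φ0] = [8, 8, 8, 4]
r2 m[wet→φ1] = [9, 9, 8, 8]
r2 m[sprk→φ1] = [1, 1, 1, 1]
r3 m[φ0→ice] = [72, 72, 48, 56]
r3 m[φ0→wet] = [24, 36, 24, 32]
r3 m[φ1→wet] = [8, 8, 8, 4]
r3 m[φ1→sprk] = [64, 56, 72, 48]
r3 m[φ2→ice] = [2, 4, 1, 1]
r3 m[ice→φ0] = [2, 4, 1, 1]
r3 m[ice→φ2] = [9, 9, 8, 7]
r3 m[wet→φ0] = [8, 8, 8, 4]
r3 m[wet→φ1] = [9, 9, 8, 8]
r3 m[sprk→φ1] = [1, 1, 1, 1]
r4 m[φ0→ice] = [72, 72, 48, 56]
r4 m[φ0→wet] = [24, 36, 24, 32]
r4 m[φ1→wet] = [8, 8, 8, 4]
r4 m[φ1→sprk] = [64, 56, 72, 48]
r4 m[φ2→ice] = [2, 4, 1, 1]
r4 m[ice→φ0] = [2, 4, 1, 1]
r4 m[ice→φ2] = [72, 72, 48, 56]
r4 m[wet→φ0] = [8, 8, 8, 4]
r4 m[wet→φ1] = [24, 36, 24, 32]
r4 m[sprk→φ1] = [1, 1, 1, 1]
r5 m[φ0→ice] = [72, 72, 48, 56]
r5 m[φ0→wet] = [24, 36, 24, 32]
r5 m[φ1→wet] = [8, 8, 8, 4]
r5 m[φ1→sprk] = [216, 168, 288, 144]
r5 m[φ2→ice] = [2, 4, 1, 1]
r5 m[ice→φ0] = [2, 4, 1, 1]
r5 m[ice→φ2] = [72, 72, 48, 56]
r5 m[wet→φ0] = [8, 8, 8, 4]
r5 m[wet→φ1] = [24, 36, 24, 32]
r5 m[sprk→φ1] = [1, 1, 1, 1]
r6 m[φ0→ice] = [72, 72, 48, 56]
r6 m[φ0→wet] = [24, 36, 24, 32]
r6 m[φ1→wet] = [8, 8, 8, 4]
r6 m[φ1→sprk] = [216, 168, 288, 144]
r6 m[φ2→ice] = [2, 4, 1, 1]
r6 m[ice→φ0] = [2, 4, 1, 1]
r6 m[ice→φ2] = [72, 72, 48, 56]
r6 m[wet→φ0] = [8, 8, 8, 4]
r6 m[wet→φ1] = [24, 36, 24, 32]
r6 m[sprk→φ1] = [1, 1, 1, 1]
fixed point reached at round 6
traceback from ice: (ice=1, wet=1, sprk=2), score=288

assignment: (ice=1, wet=1, sprk=2); score = 288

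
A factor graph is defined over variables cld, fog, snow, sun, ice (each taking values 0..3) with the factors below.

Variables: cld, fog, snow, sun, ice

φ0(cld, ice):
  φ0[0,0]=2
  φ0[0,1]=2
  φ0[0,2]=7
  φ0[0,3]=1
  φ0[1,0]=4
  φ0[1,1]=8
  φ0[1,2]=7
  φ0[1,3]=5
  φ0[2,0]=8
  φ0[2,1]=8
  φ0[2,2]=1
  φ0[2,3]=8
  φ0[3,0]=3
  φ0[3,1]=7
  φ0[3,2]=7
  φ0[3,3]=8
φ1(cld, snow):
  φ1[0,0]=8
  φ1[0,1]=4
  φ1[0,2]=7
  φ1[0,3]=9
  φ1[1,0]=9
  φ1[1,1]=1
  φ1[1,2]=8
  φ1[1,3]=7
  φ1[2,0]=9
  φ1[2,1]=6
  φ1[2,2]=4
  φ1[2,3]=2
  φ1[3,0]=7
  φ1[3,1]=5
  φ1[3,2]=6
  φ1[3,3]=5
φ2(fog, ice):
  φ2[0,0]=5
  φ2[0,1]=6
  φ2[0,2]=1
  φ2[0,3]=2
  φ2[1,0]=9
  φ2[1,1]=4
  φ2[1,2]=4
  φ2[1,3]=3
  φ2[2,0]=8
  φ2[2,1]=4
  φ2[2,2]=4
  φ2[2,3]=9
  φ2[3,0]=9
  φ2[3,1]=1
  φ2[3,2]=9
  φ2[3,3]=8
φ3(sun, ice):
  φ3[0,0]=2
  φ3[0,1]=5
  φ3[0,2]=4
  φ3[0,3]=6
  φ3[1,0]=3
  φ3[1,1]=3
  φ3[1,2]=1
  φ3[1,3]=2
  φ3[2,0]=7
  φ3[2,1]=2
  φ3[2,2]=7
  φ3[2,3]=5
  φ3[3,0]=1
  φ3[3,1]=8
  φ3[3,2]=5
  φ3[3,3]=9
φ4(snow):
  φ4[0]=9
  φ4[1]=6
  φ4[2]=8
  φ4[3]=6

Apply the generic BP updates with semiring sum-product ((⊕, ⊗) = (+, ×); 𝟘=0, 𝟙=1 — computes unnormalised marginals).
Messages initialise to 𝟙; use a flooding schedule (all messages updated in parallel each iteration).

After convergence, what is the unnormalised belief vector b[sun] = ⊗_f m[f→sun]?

b[sun] = [1322181, 720556, 1724971, 1756791]

init: all messages = 𝟙 over 4 values
r1 m[φ0→cld] = [12, 24, 25, 25]
r1 m[φ0→ice] = [17, 25, 22, 22]
r1 m[φ1→cld] = [28, 25, 21, 23]
r1 m[φ1→snow] = [33, 16, 25, 23]
r1 m[φ2→fog] = [14, 20, 25, 27]
r1 m[φ2→ice] = [31, 15, 18, 22]
r1 m[φ3→sun] = [17, 9, 21, 23]
r1 m[φ3→ice] = [13, 18, 17, 22]
r1 m[φ4→snow] = [9, 6, 8, 6]
r1 m[cld→φ0] = [1, 1, 1, 1]
r1 m[cld→φ1] = [1, 1, 1, 1]
r1 m[fog→φ2] = [1, 1, 1, 1]
r1 m[snow→φ1] = [1, 1, 1, 1]
r1 m[snow→φ4] = [1, 1, 1, 1]
r1 m[sun→φ3] = [1, 1, 1, 1]
r1 m[ice→φ0] = [1, 1, 1, 1]
r1 m[ice→φ2] = [1, 1, 1, 1]
r1 m[ice→φ3] = [1, 1, 1, 1]
r2 m[φ0→cld] = [12, 24, 25, 25]
r2 m[φ0→ice] = [17, 25, 22, 22]
r2 m[φ1→cld] = [28, 25, 21, 23]
r2 m[φ1→snow] = [33, 16, 25, 23]
r2 m[φ2→fog] = [14, 20, 25, 27]
r2 m[φ2→ice] = [31, 15, 18, 22]
r2 m[φ3→sun] = [17, 9, 21, 23]
r2 m[φ3→ice] = [13, 18, 17, 22]
r2 m[φ4→snow] = [9, 6, 8, 6]
r2 m[cld→φ0] = [28, 25, 21, 23]
r2 m[cld→φ1] = [12, 24, 25, 25]
r2 m[fog→φ2] = [1, 1, 1, 1]
r2 m[snow→φ1] = [9, 6, 8, 6]
r2 m[snow→φ4] = [33, 16, 25, 23]
r2 m[sun→φ3] = [1, 1, 1, 1]
r2 m[ice→φ0] = [403, 270, 306, 484]
r2 m[ice→φ2] = [221, 450, 374, 484]
r2 m[ice→φ3] = [527, 375, 396, 484]
r3 m[φ0→cld] = [3972, 8334, 9562, 9113]
r3 m[φ0→ice] = [393, 585, 553, 505]
r3 m[φ1→cld] = [206, 193, 161, 171]
r3 m[φ1→snow] = [712, 347, 526, 451]
r3 m[φ2→fog] = [5147, 6737, 9420, 9677]
r3 m[φ2→ice] = [31, 15, 18, 22]
r3 m[φ3→sun] = [7417, 4070, 9631, 9863]
r3 m[φ3→ice] = [13, 18, 17, 22]
r3 m[φ4→snow] = [9, 6, 8, 6]
r3 m[cld→φ0] = [28, 25, 21, 23]
r3 m[cld→φ1] = [12, 24, 25, 25]
r3 m[fog→φ2] = [1, 1, 1, 1]
r3 m[snow→φ1] = [9, 6, 8, 6]
r3 m[snow→φ4] = [33, 16, 25, 23]
r3 m[sun→φ3] = [1, 1, 1, 1]
r3 m[ice→φ0] = [403, 270, 306, 484]
r3 m[ice→φ2] = [221, 450, 374, 484]
r3 m[ice→φ3] = [527, 375, 396, 484]
r4 m[φ0→cld] = [3972, 8334, 9562, 9113]
r4 m[φ0→ice] = [393, 585, 553, 505]
r4 m[φ1→cld] = [206, 193, 161, 171]
r4 m[φ1→snow] = [712, 347, 526, 451]
r4 m[φ2→fog] = [5147, 6737, 9420, 9677]
r4 m[φ2→ice] = [31, 15, 18, 22]
r4 m[φ3→sun] = [7417, 4070, 9631, 9863]
r4 m[φ3→ice] = [13, 18, 17, 22]
r4 m[φ4→snow] = [9, 6, 8, 6]
r4 m[cld→φ0] = [206, 193, 161, 171]
r4 m[cld→φ1] = [3972, 8334, 9562, 9113]
r4 m[fog→φ2] = [1, 1, 1, 1]
r4 m[snow→φ1] = [9, 6, 8, 6]
r4 m[snow→φ4] = [712, 347, 526, 451]
r4 m[sun→φ3] = [1, 1, 1, 1]
r4 m[ice→φ0] = [403, 270, 306, 484]
r4 m[ice→φ2] = [5109, 10530, 9401, 11110]
r4 m[ice→φ3] = [12183, 8775, 9954, 11110]
r5 m[φ0→cld] = [3972, 8334, 9562, 9113]
r5 m[φ0→ice] = [2985, 4441, 4151, 3827]
r5 m[φ1→cld] = [206, 193, 161, 171]
r5 m[φ1→snow] = [256631, 127159, 187402, 158775]
r5 m[φ2→fog] = [120346, 159035, 220586, 230000]
r5 m[φ2→ice] = [31, 15, 18, 22]
r5 m[φ3→sun] = [174717, 95048, 228059, 232143]
r5 m[φ3→ice] = [13, 18, 17, 22]
r5 m[φ4→snow] = [9, 6, 8, 6]
r5 m[cld→φ0] = [206, 193, 161, 171]
r5 m[cld→φ1] = [3972, 8334, 9562, 9113]
r5 m[fog→φ2] = [1, 1, 1, 1]
r5 m[snow→φ1] = [9, 6, 8, 6]
r5 m[snow→φ4] = [712, 347, 526, 451]
r5 m[sun→φ3] = [1, 1, 1, 1]
r5 m[ice→φ0] = [403, 270, 306, 484]
r5 m[ice→φ2] = [5109, 10530, 9401, 11110]
r5 m[ice→φ3] = [12183, 8775, 9954, 11110]
r6 m[φ0→cld] = [3972, 8334, 9562, 9113]
r6 m[φ0→ice] = [2985, 4441, 4151, 3827]
r6 m[φ1→cld] = [206, 193, 161, 171]
r6 m[φ1→snow] = [256631, 127159, 187402, 158775]
r6 m[φ2→fog] = [120346, 159035, 220586, 230000]
r6 m[φ2→ice] = [31, 15, 18, 22]
r6 m[φ3→sun] = [174717, 95048, 228059, 232143]
r6 m[φ3→ice] = [13, 18, 17, 22]
r6 m[φ4→snow] = [9, 6, 8, 6]
r6 m[cld→φ0] = [206, 193, 161, 171]
r6 m[cld→φ1] = [3972, 8334, 9562, 9113]
r6 m[fog→φ2] = [1, 1, 1, 1]
r6 m[snow→φ1] = [9, 6, 8, 6]
r6 m[snow→φ4] = [256631, 127159, 187402, 158775]
r6 m[sun→φ3] = [1, 1, 1, 1]
r6 m[ice→φ0] = [403, 270, 306, 484]
r6 m[ice→φ2] = [38805, 79938, 70567, 84194]
r6 m[ice→φ3] = [92535, 66615, 74718, 84194]
r7 m[φ0→cld] = [3972, 8334, 9562, 9113]
r7 m[φ0→ice] = [2985, 4441, 4151, 3827]
r7 m[φ1→cld] = [206, 193, 161, 171]
r7 m[φ1→snow] = [256631, 127159, 187402, 158775]
r7 m[φ2→fog] = [912608, 1203847, 1670206, 1737838]
r7 m[φ2→ice] = [31, 15, 18, 22]
r7 m[φ3→sun] = [1322181, 720556, 1724971, 1756791]
r7 m[φ3→ice] = [13, 18, 17, 22]
r7 m[φ4→snow] = [9, 6, 8, 6]
r7 m[cld→φ0] = [206, 193, 161, 171]
r7 m[cld→φ1] = [3972, 8334, 9562, 9113]
r7 m[fog→φ2] = [1, 1, 1, 1]
r7 m[snow→φ1] = [9, 6, 8, 6]
r7 m[snow→φ4] = [256631, 127159, 187402, 158775]
r7 m[sun→φ3] = [1, 1, 1, 1]
r7 m[ice→φ0] = [403, 270, 306, 484]
r7 m[ice→φ2] = [38805, 79938, 70567, 84194]
r7 m[ice→φ3] = [92535, 66615, 74718, 84194]
r8 m[φ0→cld] = [3972, 8334, 9562, 9113]
r8 m[φ0→ice] = [2985, 4441, 4151, 3827]
r8 m[φ1→cld] = [206, 193, 161, 171]
r8 m[φ1→snow] = [256631, 127159, 187402, 158775]
r8 m[φ2→fog] = [912608, 1203847, 1670206, 1737838]
r8 m[φ2→ice] = [31, 15, 18, 22]
r8 m[φ3→sun] = [1322181, 720556, 1724971, 1756791]
r8 m[φ3→ice] = [13, 18, 17, 22]
r8 m[φ4→snow] = [9, 6, 8, 6]
r8 m[cld→φ0] = [206, 193, 161, 171]
r8 m[cld→φ1] = [3972, 8334, 9562, 9113]
r8 m[fog→φ2] = [1, 1, 1, 1]
r8 m[snow→φ1] = [9, 6, 8, 6]
r8 m[snow→φ4] = [256631, 127159, 187402, 158775]
r8 m[sun→φ3] = [1, 1, 1, 1]
r8 m[ice→φ0] = [403, 270, 306, 484]
r8 m[ice→φ2] = [38805, 79938, 70567, 84194]
r8 m[ice→φ3] = [92535, 66615, 74718, 84194]
fixed point reached at round 8
b[sun] = ⊗ incoming = [1322181, 720556, 1724971, 1756791]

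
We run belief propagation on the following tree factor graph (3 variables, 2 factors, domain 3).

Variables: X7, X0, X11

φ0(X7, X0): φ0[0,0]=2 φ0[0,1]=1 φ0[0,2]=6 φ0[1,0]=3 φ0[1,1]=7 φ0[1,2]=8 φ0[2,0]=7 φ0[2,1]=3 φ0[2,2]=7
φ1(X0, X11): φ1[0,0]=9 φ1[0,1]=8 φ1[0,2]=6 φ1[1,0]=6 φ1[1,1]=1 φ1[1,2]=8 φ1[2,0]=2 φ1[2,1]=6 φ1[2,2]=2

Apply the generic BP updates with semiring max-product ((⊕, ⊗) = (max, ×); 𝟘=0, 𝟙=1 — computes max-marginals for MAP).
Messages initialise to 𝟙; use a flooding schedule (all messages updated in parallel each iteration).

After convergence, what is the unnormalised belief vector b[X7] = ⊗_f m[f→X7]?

init: all messages = 𝟙 over 3 values
r1 m[φ0→X7] = [6, 8, 7]
r1 m[φ0→X0] = [7, 7, 8]
r1 m[φ1→X0] = [9, 8, 6]
r1 m[φ1→X11] = [9, 8, 8]
r1 m[X7→φ0] = [1, 1, 1]
r1 m[X0→φ0] = [1, 1, 1]
r1 m[X0→φ1] = [1, 1, 1]
r1 m[X11→φ1] = [1, 1, 1]
r2 m[φ0→X7] = [6, 8, 7]
r2 m[φ0→X0] = [7, 7, 8]
r2 m[φ1→X0] = [9, 8, 6]
r2 m[φ1→X11] = [9, 8, 8]
r2 m[X7→φ0] = [1, 1, 1]
r2 m[X0→φ0] = [9, 8, 6]
r2 m[X0→φ1] = [7, 7, 8]
r2 m[X11→φ1] = [1, 1, 1]
r3 m[φ0→X7] = [36, 56, 63]
r3 m[φ0→X0] = [7, 7, 8]
r3 m[φ1→X0] = [9, 8, 6]
r3 m[φ1→X11] = [63, 56, 56]
r3 m[X7→φ0] = [1, 1, 1]
r3 m[X0→φ0] = [9, 8, 6]
r3 m[X0→φ1] = [7, 7, 8]
r3 m[X11→φ1] = [1, 1, 1]
r4 m[φ0→X7] = [36, 56, 63]
r4 m[φ0→X0] = [7, 7, 8]
r4 m[φ1→X0] = [9, 8, 6]
r4 m[φ1→X11] = [63, 56, 56]
r4 m[X7→φ0] = [1, 1, 1]
r4 m[X0→φ0] = [9, 8, 6]
r4 m[X0→φ1] = [7, 7, 8]
r4 m[X11→φ1] = [1, 1, 1]
fixed point reached at round 4
b[X7] = ⊗ incoming = [36, 56, 63]

b[X7] = [36, 56, 63]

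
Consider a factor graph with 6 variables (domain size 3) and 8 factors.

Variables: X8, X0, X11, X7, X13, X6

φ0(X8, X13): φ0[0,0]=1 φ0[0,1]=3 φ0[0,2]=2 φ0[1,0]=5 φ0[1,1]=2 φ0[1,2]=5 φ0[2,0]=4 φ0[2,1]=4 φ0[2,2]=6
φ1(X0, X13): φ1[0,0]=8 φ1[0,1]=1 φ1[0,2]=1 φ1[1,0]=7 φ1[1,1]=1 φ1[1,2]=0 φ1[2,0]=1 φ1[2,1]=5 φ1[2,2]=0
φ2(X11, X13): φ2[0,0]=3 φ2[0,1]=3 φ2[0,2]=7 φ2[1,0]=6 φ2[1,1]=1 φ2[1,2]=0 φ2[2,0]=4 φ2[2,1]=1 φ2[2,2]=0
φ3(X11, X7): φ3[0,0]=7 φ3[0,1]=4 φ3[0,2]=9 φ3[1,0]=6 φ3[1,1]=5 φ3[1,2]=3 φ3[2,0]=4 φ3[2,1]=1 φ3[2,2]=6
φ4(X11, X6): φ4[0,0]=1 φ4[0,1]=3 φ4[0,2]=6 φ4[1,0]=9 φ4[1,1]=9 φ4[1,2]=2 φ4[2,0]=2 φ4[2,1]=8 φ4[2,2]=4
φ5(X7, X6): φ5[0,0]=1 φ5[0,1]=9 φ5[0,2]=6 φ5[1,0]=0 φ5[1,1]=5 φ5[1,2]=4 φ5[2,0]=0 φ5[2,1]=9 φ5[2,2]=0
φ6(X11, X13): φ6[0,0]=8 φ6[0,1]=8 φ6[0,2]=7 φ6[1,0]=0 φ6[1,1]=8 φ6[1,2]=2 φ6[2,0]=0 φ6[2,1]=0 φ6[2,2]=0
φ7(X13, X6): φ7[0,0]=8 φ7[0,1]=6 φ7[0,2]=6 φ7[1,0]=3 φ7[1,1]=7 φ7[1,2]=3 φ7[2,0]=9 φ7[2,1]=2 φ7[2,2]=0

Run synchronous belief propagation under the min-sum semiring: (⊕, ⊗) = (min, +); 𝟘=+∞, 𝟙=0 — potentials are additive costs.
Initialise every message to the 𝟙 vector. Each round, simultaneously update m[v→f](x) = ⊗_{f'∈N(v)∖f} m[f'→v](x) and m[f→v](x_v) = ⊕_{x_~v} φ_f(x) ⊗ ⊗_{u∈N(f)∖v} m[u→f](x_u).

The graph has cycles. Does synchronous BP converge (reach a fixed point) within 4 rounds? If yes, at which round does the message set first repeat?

init: all messages = 𝟙 over 3 values
r1 m[φ0→X8] = [1, 2, 4]
r1 m[φ0→X13] = [1, 2, 2]
r1 m[φ1→X0] = [1, 0, 0]
r1 m[φ1→X13] = [1, 1, 0]
r1 m[φ2→X11] = [3, 0, 0]
r1 m[φ2→X13] = [3, 1, 0]
r1 m[φ3→X11] = [4, 3, 1]
r1 m[φ3→X7] = [4, 1, 3]
r1 m[φ4→X11] = [1, 2, 2]
r1 m[φ4→X6] = [1, 3, 2]
r1 m[φ5→X7] = [1, 0, 0]
r1 m[φ5→X6] = [0, 5, 0]
r1 m[φ6→X11] = [7, 0, 0]
r1 m[φ6→X13] = [0, 0, 0]
r1 m[φ7→X13] = [6, 3, 0]
r1 m[φ7→X6] = [3, 2, 0]
r1 m[X8→φ0] = [0, 0, 0]
r1 m[X0→φ1] = [0, 0, 0]
r1 m[X11→φ2] = [0, 0, 0]
r1 m[X11→φ3] = [0, 0, 0]
r1 m[X11→φ4] = [0, 0, 0]
r1 m[X11→φ6] = [0, 0, 0]
r1 m[X7→φ3] = [0, 0, 0]
r1 m[X7→φ5] = [0, 0, 0]
r1 m[X13→φ0] = [0, 0, 0]
r1 m[X13→φ1] = [0, 0, 0]
r1 m[X13→φ2] = [0, 0, 0]
r1 m[X13→φ6] = [0, 0, 0]
r1 m[X13→φ7] = [0, 0, 0]
r1 m[X6→φ4] = [0, 0, 0]
r1 m[X6→φ5] = [0, 0, 0]
r1 m[X6→φ7] = [0, 0, 0]
r2 m[φ0→X8] = [1, 2, 4]
r2 m[φ0→X13] = [1, 2, 2]
r2 m[φ1→X0] = [1, 0, 0]
r2 m[φ1→X13] = [1, 1, 0]
r2 m[φ2→X11] = [3, 0, 0]
r2 m[φ2→X13] = [3, 1, 0]
r2 m[φ3→X11] = [4, 3, 1]
r2 m[φ3→X7] = [4, 1, 3]
r2 m[φ4→X11] = [1, 2, 2]
r2 m[φ4→X6] = [1, 3, 2]
r2 m[φ5→X7] = [1, 0, 0]
r2 m[φ5→X6] = [0, 5, 0]
r2 m[φ6→X11] = [7, 0, 0]
r2 m[φ6→X13] = [0, 0, 0]
r2 m[φ7→X13] = [6, 3, 0]
r2 m[φ7→X6] = [3, 2, 0]
r2 m[X8→φ0] = [0, 0, 0]
r2 m[X0→φ1] = [0, 0, 0]
r2 m[X11→φ2] = [12, 5, 3]
r2 m[X11→φ3] = [11, 2, 2]
r2 m[X11→φ4] = [14, 3, 1]
r2 m[X11→φ6] = [8, 5, 3]
r2 m[X7→φ3] = [1, 0, 0]
r2 m[X7→φ5] = [4, 1, 3]
r2 m[X13→φ0] = [10, 5, 0]
r2 m[X13→φ1] = [10, 6, 2]
r2 m[X13→φ2] = [8, 6, 2]
r2 m[X13→φ6] = [11, 7, 2]
r2 m[X13→φ7] = [5, 4, 2]
r2 m[X6→φ4] = [3, 7, 0]
r2 m[X6→φ5] = [4, 5, 2]
r2 m[X6→φ7] = [1, 8, 2]
r3 m[φ0→X8] = [2, 5, 6]
r3 m[φ0→X13] = [1, 2, 2]
r3 m[φ1→X0] = [3, 2, 2]
r3 m[φ1→X13] = [1, 1, 0]
r3 m[φ2→X11] = [9, 2, 2]
r3 m[φ2→X13] = [7, 4, 3]
r3 m[φ3→X11] = [4, 3, 1]
r3 m[φ3→X7] = [6, 3, 5]
r3 m[φ4→X11] = [4, 2, 4]
r3 m[φ4→X6] = [3, 9, 5]
r3 m[φ5→X7] = [5, 4, 2]
r3 m[φ5→X6] = [1, 6, 3]
r3 m[φ6→X11] = [9, 4, 2]
r3 m[φ6→X13] = [3, 3, 3]
r3 m[φ7→X13] = [8, 4, 2]
r3 m[φ7→X6] = [7, 4, 2]
r3 m[X8→φ0] = [0, 0, 0]
r3 m[X0→φ1] = [0, 0, 0]
r3 m[X11→φ2] = [12, 5, 3]
r3 m[X11→φ3] = [11, 2, 2]
r3 m[X11→φ4] = [14, 3, 1]
r3 m[X11→φ6] = [8, 5, 3]
r3 m[X7→φ3] = [1, 0, 0]
r3 m[X7→φ5] = [4, 1, 3]
r3 m[X13→φ0] = [10, 5, 0]
r3 m[X13→φ1] = [10, 6, 2]
r3 m[X13→φ2] = [8, 6, 2]
r3 m[X13→φ6] = [11, 7, 2]
r3 m[X13→φ7] = [5, 4, 2]
r3 m[X6→φ4] = [3, 7, 0]
r3 m[X6→φ5] = [4, 5, 2]
r3 m[X6→φ7] = [1, 8, 2]
r4 m[φ0→X8] = [2, 5, 6]
r4 m[φ0→X13] = [1, 2, 2]
r4 m[φ1→X0] = [3, 2, 2]
r4 m[φ1→X13] = [1, 1, 0]
r4 m[φ2→X11] = [9, 2, 2]
r4 m[φ2→X13] = [7, 4, 3]
r4 m[φ3→X11] = [4, 3, 1]
r4 m[φ3→X7] = [6, 3, 5]
r4 m[φ4→X11] = [4, 2, 4]
r4 m[φ4→X6] = [3, 9, 5]
r4 m[φ5→X7] = [5, 4, 2]
r4 m[φ5→X6] = [1, 6, 3]
r4 m[φ6→X11] = [9, 4, 2]
r4 m[φ6→X13] = [3, 3, 3]
r4 m[φ7→X13] = [8, 4, 2]
r4 m[φ7→X6] = [7, 4, 2]
r4 m[X8→φ0] = [0, 0, 0]
r4 m[X0→φ1] = [0, 0, 0]
r4 m[X11→φ2] = [17, 9, 7]
r4 m[X11→φ3] = [22, 8, 8]
r4 m[X11→φ4] = [22, 9, 5]
r4 m[X11→φ6] = [17, 7, 7]
r4 m[X7→φ3] = [5, 4, 2]
r4 m[X7→φ5] = [6, 3, 5]
r4 m[X13→φ0] = [19, 12, 8]
r4 m[X13→φ1] = [19, 13, 10]
r4 m[X13→φ2] = [13, 10, 7]
r4 m[X13→φ6] = [17, 11, 7]
r4 m[X13→φ7] = [12, 10, 8]
r4 m[X6→φ4] = [8, 10, 5]
r4 m[X6→φ5] = [10, 13, 7]
r4 m[X6→φ7] = [4, 15, 8]
no fixed point within 4 rounds

NOT CONVERGED within 4 rounds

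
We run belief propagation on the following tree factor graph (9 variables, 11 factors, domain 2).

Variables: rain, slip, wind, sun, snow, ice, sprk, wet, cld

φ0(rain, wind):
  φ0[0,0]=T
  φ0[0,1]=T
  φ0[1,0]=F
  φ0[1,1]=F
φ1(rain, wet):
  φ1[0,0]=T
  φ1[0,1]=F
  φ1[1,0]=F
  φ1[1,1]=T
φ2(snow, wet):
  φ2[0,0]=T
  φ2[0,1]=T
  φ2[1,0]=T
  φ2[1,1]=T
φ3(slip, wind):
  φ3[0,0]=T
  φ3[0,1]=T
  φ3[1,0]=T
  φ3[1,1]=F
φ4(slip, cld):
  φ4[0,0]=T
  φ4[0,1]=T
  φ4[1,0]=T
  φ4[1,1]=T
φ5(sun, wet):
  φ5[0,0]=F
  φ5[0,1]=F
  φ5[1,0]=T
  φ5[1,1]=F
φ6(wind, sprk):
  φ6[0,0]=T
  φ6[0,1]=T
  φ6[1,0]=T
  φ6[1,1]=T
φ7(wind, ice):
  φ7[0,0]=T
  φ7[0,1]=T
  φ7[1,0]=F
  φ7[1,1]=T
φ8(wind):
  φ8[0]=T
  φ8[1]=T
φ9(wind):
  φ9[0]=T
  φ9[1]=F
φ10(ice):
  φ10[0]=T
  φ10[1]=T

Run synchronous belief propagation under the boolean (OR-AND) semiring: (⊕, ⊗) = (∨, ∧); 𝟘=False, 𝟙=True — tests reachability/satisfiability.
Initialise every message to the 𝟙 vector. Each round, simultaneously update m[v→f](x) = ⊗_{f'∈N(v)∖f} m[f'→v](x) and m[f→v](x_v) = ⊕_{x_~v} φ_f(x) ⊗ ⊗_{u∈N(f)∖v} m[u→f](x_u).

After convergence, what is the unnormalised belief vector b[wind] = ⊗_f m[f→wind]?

init: all messages = 𝟙 over 2 values
r1 m[φ0→rain] = [T, F]
r1 m[φ0→wind] = [T, T]
r1 m[φ1→rain] = [T, T]
r1 m[φ1→wet] = [T, T]
r1 m[φ2→snow] = [T, T]
r1 m[φ2→wet] = [T, T]
r1 m[φ3→slip] = [T, T]
r1 m[φ3→wind] = [T, T]
r1 m[φ4→slip] = [T, T]
r1 m[φ4→cld] = [T, T]
r1 m[φ5→sun] = [F, T]
r1 m[φ5→wet] = [T, F]
r1 m[φ6→wind] = [T, T]
r1 m[φ6→sprk] = [T, T]
r1 m[φ7→wind] = [T, T]
r1 m[φ7→ice] = [T, T]
r1 m[φ8→wind] = [T, T]
r1 m[φ9→wind] = [T, F]
r1 m[φ10→ice] = [T, T]
r1 m[rain→φ0] = [T, T]
r1 m[rain→φ1] = [T, T]
r1 m[slip→φ3] = [T, T]
r1 m[slip→φ4] = [T, T]
r1 m[wind→φ0] = [T, T]
r1 m[wind→φ3] = [T, T]
r1 m[wind→φ6] = [T, T]
r1 m[wind→φ7] = [T, T]
r1 m[wind→φ8] = [T, T]
r1 m[wind→φ9] = [T, T]
r1 m[sun→φ5] = [T, T]
r1 m[snow→φ2] = [T, T]
r1 m[ice→φ7] = [T, T]
r1 m[ice→φ10] = [T, T]
r1 m[sprk→φ6] = [T, T]
r1 m[wet→φ1] = [T, T]
r1 m[wet→φ2] = [T, T]
r1 m[wet→φ5] = [T, T]
r1 m[cld→φ4] = [T, T]
r2 m[φ0→rain] = [T, F]
r2 m[φ0→wind] = [T, T]
r2 m[φ1→rain] = [T, T]
r2 m[φ1→wet] = [T, T]
r2 m[φ2→snow] = [T, T]
r2 m[φ2→wet] = [T, T]
r2 m[φ3→slip] = [T, T]
r2 m[φ3→wind] = [T, T]
r2 m[φ4→slip] = [T, T]
r2 m[φ4→cld] = [T, T]
r2 m[φ5→sun] = [F, T]
r2 m[φ5→wet] = [T, F]
r2 m[φ6→wind] = [T, T]
r2 m[φ6→sprk] = [T, T]
r2 m[φ7→wind] = [T, T]
r2 m[φ7→ice] = [T, T]
r2 m[φ8→wind] = [T, T]
r2 m[φ9→wind] = [T, F]
r2 m[φ10→ice] = [T, T]
r2 m[rain→φ0] = [T, T]
r2 m[rain→φ1] = [T, F]
r2 m[slip→φ3] = [T, T]
r2 m[slip→φ4] = [T, T]
r2 m[wind→φ0] = [T, F]
r2 m[wind→φ3] = [T, F]
r2 m[wind→φ6] = [T, F]
r2 m[wind→φ7] = [T, F]
r2 m[wind→φ8] = [T, F]
r2 m[wind→φ9] = [T, T]
r2 m[sun→φ5] = [T, T]
r2 m[snow→φ2] = [T, T]
r2 m[ice→φ7] = [T, T]
r2 m[ice→φ10] = [T, T]
r2 m[sprk→φ6] = [T, T]
r2 m[wet→φ1] = [T, F]
r2 m[wet→φ2] = [T, F]
r2 m[wet→φ5] = [T, T]
r2 m[cld→φ4] = [T, T]
r3 m[φ0→rain] = [T, F]
r3 m[φ0→wind] = [T, T]
r3 m[φ1→rain] = [T, F]
r3 m[φ1→wet] = [T, F]
r3 m[φ2→snow] = [T, T]
r3 m[φ2→wet] = [T, T]
r3 m[φ3→slip] = [T, T]
r3 m[φ3→wind] = [T, T]
r3 m[φ4→slip] = [T, T]
r3 m[φ4→cld] = [T, T]
r3 m[φ5→sun] = [F, T]
r3 m[φ5→wet] = [T, F]
r3 m[φ6→wind] = [T, T]
r3 m[φ6→sprk] = [T, T]
r3 m[φ7→wind] = [T, T]
r3 m[φ7→ice] = [T, T]
r3 m[φ8→wind] = [T, T]
r3 m[φ9→wind] = [T, F]
r3 m[φ10→ice] = [T, T]
r3 m[rain→φ0] = [T, T]
r3 m[rain→φ1] = [T, F]
r3 m[slip→φ3] = [T, T]
r3 m[slip→φ4] = [T, T]
r3 m[wind→φ0] = [T, F]
r3 m[wind→φ3] = [T, F]
r3 m[wind→φ6] = [T, F]
r3 m[wind→φ7] = [T, F]
r3 m[wind→φ8] = [T, F]
r3 m[wind→φ9] = [T, T]
r3 m[sun→φ5] = [T, T]
r3 m[snow→φ2] = [T, T]
r3 m[ice→φ7] = [T, T]
r3 m[ice→φ10] = [T, T]
r3 m[sprk→φ6] = [T, T]
r3 m[wet→φ1] = [T, F]
r3 m[wet→φ2] = [T, F]
r3 m[wet→φ5] = [T, T]
r3 m[cld→φ4] = [T, T]
r4 m[φ0→rain] = [T, F]
r4 m[φ0→wind] = [T, T]
r4 m[φ1→rain] = [T, F]
r4 m[φ1→wet] = [T, F]
r4 m[φ2→snow] = [T, T]
r4 m[φ2→wet] = [T, T]
r4 m[φ3→slip] = [T, T]
r4 m[φ3→wind] = [T, T]
r4 m[φ4→slip] = [T, T]
r4 m[φ4→cld] = [T, T]
r4 m[φ5→sun] = [F, T]
r4 m[φ5→wet] = [T, F]
r4 m[φ6→wind] = [T, T]
r4 m[φ6→sprk] = [T, T]
r4 m[φ7→wind] = [T, T]
r4 m[φ7→ice] = [T, T]
r4 m[φ8→wind] = [T, T]
r4 m[φ9→wind] = [T, F]
r4 m[φ10→ice] = [T, T]
r4 m[rain→φ0] = [T, F]
r4 m[rain→φ1] = [T, F]
r4 m[slip→φ3] = [T, T]
r4 m[slip→φ4] = [T, T]
r4 m[wind→φ0] = [T, F]
r4 m[wind→φ3] = [T, F]
r4 m[wind→φ6] = [T, F]
r4 m[wind→φ7] = [T, F]
r4 m[wind→φ8] = [T, F]
r4 m[wind→φ9] = [T, T]
r4 m[sun→φ5] = [T, T]
r4 m[snow→φ2] = [T, T]
r4 m[ice→φ7] = [T, T]
r4 m[ice→φ10] = [T, T]
r4 m[sprk→φ6] = [T, T]
r4 m[wet→φ1] = [T, F]
r4 m[wet→φ2] = [T, F]
r4 m[wet→φ5] = [T, F]
r4 m[cld→φ4] = [T, T]
r5 m[φ0→rain] = [T, F]
r5 m[φ0→wind] = [T, T]
r5 m[φ1→rain] = [T, F]
r5 m[φ1→wet] = [T, F]
r5 m[φ2→snow] = [T, T]
r5 m[φ2→wet] = [T, T]
r5 m[φ3→slip] = [T, T]
r5 m[φ3→wind] = [T, T]
r5 m[φ4→slip] = [T, T]
r5 m[φ4→cld] = [T, T]
r5 m[φ5→sun] = [F, T]
r5 m[φ5→wet] = [T, F]
r5 m[φ6→wind] = [T, T]
r5 m[φ6→sprk] = [T, T]
r5 m[φ7→wind] = [T, T]
r5 m[φ7→ice] = [T, T]
r5 m[φ8→wind] = [T, T]
r5 m[φ9→wind] = [T, F]
r5 m[φ10→ice] = [T, T]
r5 m[rain→φ0] = [T, F]
r5 m[rain→φ1] = [T, F]
r5 m[slip→φ3] = [T, T]
r5 m[slip→φ4] = [T, T]
r5 m[wind→φ0] = [T, F]
r5 m[wind→φ3] = [T, F]
r5 m[wind→φ6] = [T, F]
r5 m[wind→φ7] = [T, F]
r5 m[wind→φ8] = [T, F]
r5 m[wind→φ9] = [T, T]
r5 m[sun→φ5] = [T, T]
r5 m[snow→φ2] = [T, T]
r5 m[ice→φ7] = [T, T]
r5 m[ice→φ10] = [T, T]
r5 m[sprk→φ6] = [T, T]
r5 m[wet→φ1] = [T, F]
r5 m[wet→φ2] = [T, F]
r5 m[wet→φ5] = [T, F]
r5 m[cld→φ4] = [T, T]
fixed point reached at round 5
b[wind] = ⊗ incoming = [T, F]

b[wind] = [T, F]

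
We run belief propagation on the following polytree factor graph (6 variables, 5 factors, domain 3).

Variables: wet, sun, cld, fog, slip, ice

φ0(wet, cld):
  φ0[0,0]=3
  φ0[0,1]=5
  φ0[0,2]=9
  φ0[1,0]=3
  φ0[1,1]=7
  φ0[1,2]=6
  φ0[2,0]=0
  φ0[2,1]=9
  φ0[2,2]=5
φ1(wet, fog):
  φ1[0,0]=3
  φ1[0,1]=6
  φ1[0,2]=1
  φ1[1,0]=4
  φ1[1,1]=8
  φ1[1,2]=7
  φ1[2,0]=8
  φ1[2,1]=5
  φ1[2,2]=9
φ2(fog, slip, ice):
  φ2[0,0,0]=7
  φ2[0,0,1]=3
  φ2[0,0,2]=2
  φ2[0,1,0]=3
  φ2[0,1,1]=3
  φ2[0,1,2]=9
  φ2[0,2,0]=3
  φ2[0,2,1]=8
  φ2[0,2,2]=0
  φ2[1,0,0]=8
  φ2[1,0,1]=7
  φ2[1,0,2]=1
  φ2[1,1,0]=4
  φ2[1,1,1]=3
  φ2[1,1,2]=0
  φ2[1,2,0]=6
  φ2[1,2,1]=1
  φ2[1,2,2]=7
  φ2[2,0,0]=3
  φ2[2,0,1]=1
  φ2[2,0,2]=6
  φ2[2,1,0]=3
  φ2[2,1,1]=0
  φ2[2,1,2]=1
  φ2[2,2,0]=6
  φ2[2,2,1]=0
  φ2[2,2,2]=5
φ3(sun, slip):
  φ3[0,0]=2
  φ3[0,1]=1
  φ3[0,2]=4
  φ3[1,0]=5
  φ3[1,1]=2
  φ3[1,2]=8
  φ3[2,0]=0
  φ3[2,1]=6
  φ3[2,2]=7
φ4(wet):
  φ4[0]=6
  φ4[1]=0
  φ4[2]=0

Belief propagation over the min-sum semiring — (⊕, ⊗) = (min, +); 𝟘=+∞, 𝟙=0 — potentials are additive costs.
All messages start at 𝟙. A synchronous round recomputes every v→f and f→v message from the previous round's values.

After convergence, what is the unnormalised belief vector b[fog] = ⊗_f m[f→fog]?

init: all messages = 𝟙 over 3 values
r1 m[φ0→wet] = [3, 3, 0]
r1 m[φ0→cld] = [0, 5, 5]
r1 m[φ1→wet] = [1, 4, 5]
r1 m[φ1→fog] = [3, 5, 1]
r1 m[φ2→fog] = [0, 0, 0]
r1 m[φ2→slip] = [1, 0, 0]
r1 m[φ2→ice] = [3, 0, 0]
r1 m[φ3→sun] = [1, 2, 0]
r1 m[φ3→slip] = [0, 1, 4]
r1 m[φ4→wet] = [6, 0, 0]
r1 m[wet→φ0] = [0, 0, 0]
r1 m[wet→φ1] = [0, 0, 0]
r1 m[wet→φ4] = [0, 0, 0]
r1 m[sun→φ3] = [0, 0, 0]
r1 m[cld→φ0] = [0, 0, 0]
r1 m[fog→φ1] = [0, 0, 0]
r1 m[fog→φ2] = [0, 0, 0]
r1 m[slip→φ2] = [0, 0, 0]
r1 m[slip→φ3] = [0, 0, 0]
r1 m[ice→φ2] = [0, 0, 0]
r2 m[φ0→wet] = [3, 3, 0]
r2 m[φ0→cld] = [0, 5, 5]
r2 m[φ1→wet] = [1, 4, 5]
r2 m[φ1→fog] = [3, 5, 1]
r2 m[φ2→fog] = [0, 0, 0]
r2 m[φ2→slip] = [1, 0, 0]
r2 m[φ2→ice] = [3, 0, 0]
r2 m[φ3→sun] = [1, 2, 0]
r2 m[φ3→slip] = [0, 1, 4]
r2 m[φ4→wet] = [6, 0, 0]
r2 m[wet→φ0] = [7, 4, 5]
r2 m[wet→φ1] = [9, 3, 0]
r2 m[wet→φ4] = [4, 7, 5]
r2 m[sun→φ3] = [0, 0, 0]
r2 m[cld→φ0] = [0, 0, 0]
r2 m[fog→φ1] = [0, 0, 0]
r2 m[fog→φ2] = [3, 5, 1]
r2 m[slip→φ2] = [0, 1, 4]
r2 m[slip→φ3] = [1, 0, 0]
r2 m[ice→φ2] = [0, 0, 0]
r3 m[φ0→wet] = [3, 3, 0]
r3 m[φ0→cld] = [5, 11, 10]
r3 m[φ1→wet] = [1, 4, 5]
r3 m[φ1→fog] = [7, 5, 9]
r3 m[φ2→fog] = [2, 1, 1]
r3 m[φ2→slip] = [2, 1, 1]
r3 m[φ2→ice] = [4, 2, 3]
r3 m[φ3→sun] = [1, 2, 1]
r3 m[φ3→slip] = [0, 1, 4]
r3 m[φ4→wet] = [6, 0, 0]
r3 m[wet→φ0] = [7, 4, 5]
r3 m[wet→φ1] = [9, 3, 0]
r3 m[wet→φ4] = [4, 7, 5]
r3 m[sun→φ3] = [0, 0, 0]
r3 m[cld→φ0] = [0, 0, 0]
r3 m[fog→φ1] = [0, 0, 0]
r3 m[fog→φ2] = [3, 5, 1]
r3 m[slip→φ2] = [0, 1, 4]
r3 m[slip→φ3] = [1, 0, 0]
r3 m[ice→φ2] = [0, 0, 0]
r4 m[φ0→wet] = [3, 3, 0]
r4 m[φ0→cld] = [5, 11, 10]
r4 m[φ1→wet] = [1, 4, 5]
r4 m[φ1→fog] = [7, 5, 9]
r4 m[φ2→fog] = [2, 1, 1]
r4 m[φ2→slip] = [2, 1, 1]
r4 m[φ2→ice] = [4, 2, 3]
r4 m[φ3→sun] = [1, 2, 1]
r4 m[φ3→slip] = [0, 1, 4]
r4 m[φ4→wet] = [6, 0, 0]
r4 m[wet→φ0] = [7, 4, 5]
r4 m[wet→φ1] = [9, 3, 0]
r4 m[wet→φ4] = [4, 7, 5]
r4 m[sun→φ3] = [0, 0, 0]
r4 m[cld→φ0] = [0, 0, 0]
r4 m[fog→φ1] = [2, 1, 1]
r4 m[fog→φ2] = [7, 5, 9]
r4 m[slip→φ2] = [0, 1, 4]
r4 m[slip→φ3] = [2, 1, 1]
r4 m[ice→φ2] = [0, 0, 0]
r5 m[φ0→wet] = [3, 3, 0]
r5 m[φ0→cld] = [5, 11, 10]
r5 m[φ1→wet] = [2, 6, 6]
r5 m[φ1→fog] = [7, 5, 9]
r5 m[φ2→fog] = [2, 1, 1]
r5 m[φ2→slip] = [6, 5, 6]
r5 m[φ2→ice] = [10, 9, 6]
r5 m[φ3→sun] = [2, 3, 2]
r5 m[φ3→slip] = [0, 1, 4]
r5 m[φ4→wet] = [6, 0, 0]
r5 m[wet→φ0] = [7, 4, 5]
r5 m[wet→φ1] = [9, 3, 0]
r5 m[wet→φ4] = [4, 7, 5]
r5 m[sun→φ3] = [0, 0, 0]
r5 m[cld→φ0] = [0, 0, 0]
r5 m[fog→φ1] = [2, 1, 1]
r5 m[fog→φ2] = [7, 5, 9]
r5 m[slip→φ2] = [0, 1, 4]
r5 m[slip→φ3] = [2, 1, 1]
r5 m[ice→φ2] = [0, 0, 0]
r6 m[φ0→wet] = [3, 3, 0]
r6 m[φ0→cld] = [5, 11, 10]
r6 m[φ1→wet] = [2, 6, 6]
r6 m[φ1→fog] = [7, 5, 9]
r6 m[φ2→fog] = [2, 1, 1]
r6 m[φ2→slip] = [6, 5, 6]
r6 m[φ2→ice] = [10, 9, 6]
r6 m[φ3→sun] = [2, 3, 2]
r6 m[φ3→slip] = [0, 1, 4]
r6 m[φ4→wet] = [6, 0, 0]
r6 m[wet→φ0] = [8, 6, 6]
r6 m[wet→φ1] = [9, 3, 0]
r6 m[wet→φ4] = [5, 9, 6]
r6 m[sun→φ3] = [0, 0, 0]
r6 m[cld→φ0] = [0, 0, 0]
r6 m[fog→φ1] = [2, 1, 1]
r6 m[fog→φ2] = [7, 5, 9]
r6 m[slip→φ2] = [0, 1, 4]
r6 m[slip→φ3] = [6, 5, 6]
r6 m[ice→φ2] = [0, 0, 0]
r7 m[φ0→wet] = [3, 3, 0]
r7 m[φ0→cld] = [6, 13, 11]
r7 m[φ1→wet] = [2, 6, 6]
r7 m[φ1→fog] = [7, 5, 9]
r7 m[φ2→fog] = [2, 1, 1]
r7 m[φ2→slip] = [6, 5, 6]
r7 m[φ2→ice] = [10, 9, 6]
r7 m[φ3→sun] = [6, 7, 6]
r7 m[φ3→slip] = [0, 1, 4]
r7 m[φ4→wet] = [6, 0, 0]
r7 m[wet→φ0] = [8, 6, 6]
r7 m[wet→φ1] = [9, 3, 0]
r7 m[wet→φ4] = [5, 9, 6]
r7 m[sun→φ3] = [0, 0, 0]
r7 m[cld→φ0] = [0, 0, 0]
r7 m[fog→φ1] = [2, 1, 1]
r7 m[fog→φ2] = [7, 5, 9]
r7 m[slip→φ2] = [0, 1, 4]
r7 m[slip→φ3] = [6, 5, 6]
r7 m[ice→φ2] = [0, 0, 0]
r8 m[φ0→wet] = [3, 3, 0]
r8 m[φ0→cld] = [6, 13, 11]
r8 m[φ1→wet] = [2, 6, 6]
r8 m[φ1→fog] = [7, 5, 9]
r8 m[φ2→fog] = [2, 1, 1]
r8 m[φ2→slip] = [6, 5, 6]
r8 m[φ2→ice] = [10, 9, 6]
r8 m[φ3→sun] = [6, 7, 6]
r8 m[φ3→slip] = [0, 1, 4]
r8 m[φ4→wet] = [6, 0, 0]
r8 m[wet→φ0] = [8, 6, 6]
r8 m[wet→φ1] = [9, 3, 0]
r8 m[wet→φ4] = [5, 9, 6]
r8 m[sun→φ3] = [0, 0, 0]
r8 m[cld→φ0] = [0, 0, 0]
r8 m[fog→φ1] = [2, 1, 1]
r8 m[fog→φ2] = [7, 5, 9]
r8 m[slip→φ2] = [0, 1, 4]
r8 m[slip→φ3] = [6, 5, 6]
r8 m[ice→φ2] = [0, 0, 0]
fixed point reached at round 8
b[fog] = ⊗ incoming = [9, 6, 10]

b[fog] = [9, 6, 10]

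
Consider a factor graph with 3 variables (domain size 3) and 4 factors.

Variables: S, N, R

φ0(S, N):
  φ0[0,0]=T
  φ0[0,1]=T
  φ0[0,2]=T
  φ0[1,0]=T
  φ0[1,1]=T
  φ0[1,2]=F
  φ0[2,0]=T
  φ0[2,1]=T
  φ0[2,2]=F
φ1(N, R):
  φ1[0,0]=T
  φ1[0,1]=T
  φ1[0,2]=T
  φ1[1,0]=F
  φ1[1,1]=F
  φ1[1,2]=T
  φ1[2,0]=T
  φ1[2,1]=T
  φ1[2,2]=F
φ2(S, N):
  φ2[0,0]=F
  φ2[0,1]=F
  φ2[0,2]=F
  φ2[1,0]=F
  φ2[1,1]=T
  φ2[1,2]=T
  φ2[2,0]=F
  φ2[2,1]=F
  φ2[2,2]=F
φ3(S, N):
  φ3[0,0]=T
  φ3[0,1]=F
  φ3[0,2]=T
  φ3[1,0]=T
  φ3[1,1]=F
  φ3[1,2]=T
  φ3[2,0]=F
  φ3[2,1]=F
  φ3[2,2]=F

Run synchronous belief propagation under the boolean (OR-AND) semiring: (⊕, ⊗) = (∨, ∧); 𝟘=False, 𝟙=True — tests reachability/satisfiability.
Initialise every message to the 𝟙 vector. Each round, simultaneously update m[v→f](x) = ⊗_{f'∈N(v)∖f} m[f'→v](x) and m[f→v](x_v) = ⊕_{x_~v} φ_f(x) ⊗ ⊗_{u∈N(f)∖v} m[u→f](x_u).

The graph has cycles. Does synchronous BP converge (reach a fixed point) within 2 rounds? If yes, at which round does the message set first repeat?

NOT CONVERGED within 2 rounds

init: all messages = 𝟙 over 3 values
r1 m[φ0→S] = [T, T, T]
r1 m[φ0→N] = [T, T, T]
r1 m[φ1→N] = [T, T, T]
r1 m[φ1→R] = [T, T, T]
r1 m[φ2→S] = [F, T, F]
r1 m[φ2→N] = [F, T, T]
r1 m[φ3→S] = [T, T, F]
r1 m[φ3→N] = [T, F, T]
r1 m[S→φ0] = [T, T, T]
r1 m[S→φ2] = [T, T, T]
r1 m[S→φ3] = [T, T, T]
r1 m[N→φ0] = [T, T, T]
r1 m[N→φ1] = [T, T, T]
r1 m[N→φ2] = [T, T, T]
r1 m[N→φ3] = [T, T, T]
r1 m[R→φ1] = [T, T, T]
r2 m[φ0→S] = [T, T, T]
r2 m[φ0→N] = [T, T, T]
r2 m[φ1→N] = [T, T, T]
r2 m[φ1→R] = [T, T, T]
r2 m[φ2→S] = [F, T, F]
r2 m[φ2→N] = [F, T, T]
r2 m[φ3→S] = [T, T, F]
r2 m[φ3→N] = [T, F, T]
r2 m[S→φ0] = [F, T, F]
r2 m[S→φ2] = [T, T, F]
r2 m[S→φ3] = [F, T, F]
r2 m[N→φ0] = [F, F, T]
r2 m[N→φ1] = [F, F, T]
r2 m[N→φ2] = [T, F, T]
r2 m[N→φ3] = [F, T, T]
r2 m[R→φ1] = [T, T, T]
no fixed point within 2 rounds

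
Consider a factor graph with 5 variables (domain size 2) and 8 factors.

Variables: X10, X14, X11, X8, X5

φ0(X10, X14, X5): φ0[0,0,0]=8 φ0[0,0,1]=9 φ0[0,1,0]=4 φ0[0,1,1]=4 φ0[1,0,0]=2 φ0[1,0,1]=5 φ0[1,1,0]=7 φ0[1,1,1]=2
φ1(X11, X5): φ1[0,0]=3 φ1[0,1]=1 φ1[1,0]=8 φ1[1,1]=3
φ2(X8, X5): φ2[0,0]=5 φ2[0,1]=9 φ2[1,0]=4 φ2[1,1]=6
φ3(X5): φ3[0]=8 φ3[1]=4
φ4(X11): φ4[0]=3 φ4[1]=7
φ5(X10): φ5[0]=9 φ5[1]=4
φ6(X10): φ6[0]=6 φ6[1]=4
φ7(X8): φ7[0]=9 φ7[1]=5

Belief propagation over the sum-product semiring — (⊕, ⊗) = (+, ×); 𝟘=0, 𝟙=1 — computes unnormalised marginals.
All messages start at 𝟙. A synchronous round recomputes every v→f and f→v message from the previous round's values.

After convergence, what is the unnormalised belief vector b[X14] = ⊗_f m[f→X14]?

init: all messages = 𝟙 over 2 values
r1 m[φ0→X10] = [25, 16]
r1 m[φ0→X14] = [24, 17]
r1 m[φ0→X5] = [21, 20]
r1 m[φ1→X11] = [4, 11]
r1 m[φ1→X5] = [11, 4]
r1 m[φ2→X8] = [14, 10]
r1 m[φ2→X5] = [9, 15]
r1 m[φ3→X5] = [8, 4]
r1 m[φ4→X11] = [3, 7]
r1 m[φ5→X10] = [9, 4]
r1 m[φ6→X10] = [6, 4]
r1 m[φ7→X8] = [9, 5]
r1 m[X10→φ0] = [1, 1]
r1 m[X10→φ5] = [1, 1]
r1 m[X10→φ6] = [1, 1]
r1 m[X14→φ0] = [1, 1]
r1 m[X11→φ1] = [1, 1]
r1 m[X11→φ4] = [1, 1]
r1 m[X8→φ2] = [1, 1]
r1 m[X8→φ7] = [1, 1]
r1 m[X5→φ0] = [1, 1]
r1 m[X5→φ1] = [1, 1]
r1 m[X5→φ2] = [1, 1]
r1 m[X5→φ3] = [1, 1]
r2 m[φ0→X10] = [25, 16]
r2 m[φ0→X14] = [24, 17]
r2 m[φ0→X5] = [21, 20]
r2 m[φ1→X11] = [4, 11]
r2 m[φ1→X5] = [11, 4]
r2 m[φ2→X8] = [14, 10]
r2 m[φ2→X5] = [9, 15]
r2 m[φ3→X5] = [8, 4]
r2 m[φ4→X11] = [3, 7]
r2 m[φ5→X10] = [9, 4]
r2 m[φ6→X10] = [6, 4]
r2 m[φ7→X8] = [9, 5]
r2 m[X10→φ0] = [54, 16]
r2 m[X10→φ5] = [150, 64]
r2 m[X10→φ6] = [225, 64]
r2 m[X14→φ0] = [1, 1]
r2 m[X11→φ1] = [3, 7]
r2 m[X11→φ4] = [4, 11]
r2 m[X8→φ2] = [9, 5]
r2 m[X8→φ7] = [14, 10]
r2 m[X5→φ0] = [792, 240]
r2 m[X5→φ1] = [1512, 1200]
r2 m[X5→φ2] = [1848, 320]
r2 m[X5→φ3] = [2079, 1200]
r3 m[φ0→X10] = [12624, 8808]
r3 m[φ0→X14] = [503328, 319296]
r3 m[φ0→X5] = [792, 814]
r3 m[φ1→X11] = [5736, 15696]
r3 m[φ1→X5] = [65, 24]
r3 m[φ2→X8] = [12120, 9312]
r3 m[φ2→X5] = [65, 111]
r3 m[φ3→X5] = [8, 4]
r3 m[φ4→X11] = [3, 7]
r3 m[φ5→X10] = [9, 4]
r3 m[φ6→X10] = [6, 4]
r3 m[φ7→X8] = [9, 5]
r3 m[X10→φ0] = [54, 16]
r3 m[X10→φ5] = [150, 64]
r3 m[X10→φ6] = [225, 64]
r3 m[X14→φ0] = [1, 1]
r3 m[X11→φ1] = [3, 7]
r3 m[X11→φ4] = [4, 11]
r3 m[X8→φ2] = [9, 5]
r3 m[X8→φ7] = [14, 10]
r3 m[X5→φ0] = [792, 240]
r3 m[X5→φ1] = [1512, 1200]
r3 m[X5→φ2] = [1848, 320]
r3 m[X5→φ3] = [2079, 1200]
r4 m[φ0→X10] = [12624, 8808]
r4 m[φ0→X14] = [503328, 319296]
r4 m[φ0→X5] = [792, 814]
r4 m[φ1→X11] = [5736, 15696]
r4 m[φ1→X5] = [65, 24]
r4 m[φ2→X8] = [12120, 9312]
r4 m[φ2→X5] = [65, 111]
r4 m[φ3→X5] = [8, 4]
r4 m[φ4→X11] = [3, 7]
r4 m[φ5→X10] = [9, 4]
r4 m[φ6→X10] = [6, 4]
r4 m[φ7→X8] = [9, 5]
r4 m[X10→φ0] = [54, 16]
r4 m[X10→φ5] = [75744, 35232]
r4 m[X10→φ6] = [113616, 35232]
r4 m[X14→φ0] = [1, 1]
r4 m[X11→φ1] = [3, 7]
r4 m[X11→φ4] = [5736, 15696]
r4 m[X8→φ2] = [9, 5]
r4 m[X8→φ7] = [12120, 9312]
r4 m[X5→φ0] = [33800, 10656]
r4 m[X5→φ1] = [411840, 361416]
r4 m[X5→φ2] = [411840, 78144]
r4 m[X5→φ3] = [3346200, 2168496]
r5 m[φ0→X10] = [544128, 378792]
r5 m[φ0→X14] = [21714496, 13729088]
r5 m[φ0→X5] = [792, 814]
r5 m[φ1→X11] = [1596936, 4378968]
r5 m[φ1→X5] = [65, 24]
r5 m[φ2→X8] = [2762496, 2116224]
r5 m[φ2→X5] = [65, 111]
r5 m[φ3→X5] = [8, 4]
r5 m[φ4→X11] = [3, 7]
r5 m[φ5→X10] = [9, 4]
r5 m[φ6→X10] = [6, 4]
r5 m[φ7→X8] = [9, 5]
r5 m[X10→φ0] = [54, 16]
r5 m[X10→φ5] = [75744, 35232]
r5 m[X10→φ6] = [113616, 35232]
r5 m[X14→φ0] = [1, 1]
r5 m[X11→φ1] = [3, 7]
r5 m[X11→φ4] = [5736, 15696]
r5 m[X8→φ2] = [9, 5]
r5 m[X8→φ7] = [12120, 9312]
r5 m[X5→φ0] = [33800, 10656]
r5 m[X5→φ1] = [411840, 361416]
r5 m[X5→φ2] = [411840, 78144]
r5 m[X5→φ3] = [3346200, 2168496]
r6 m[φ0→X10] = [544128, 378792]
r6 m[φ0→X14] = [21714496, 13729088]
r6 m[φ0→X5] = [792, 814]
r6 m[φ1→X11] = [1596936, 4378968]
r6 m[φ1→X5] = [65, 24]
r6 m[φ2→X8] = [2762496, 2116224]
r6 m[φ2→X5] = [65, 111]
r6 m[φ3→X5] = [8, 4]
r6 m[φ4→X11] = [3, 7]
r6 m[φ5→X10] = [9, 4]
r6 m[φ6→X10] = [6, 4]
r6 m[φ7→X8] = [9, 5]
r6 m[X10→φ0] = [54, 16]
r6 m[X10→φ5] = [3264768, 1515168]
r6 m[X10→φ6] = [4897152, 1515168]
r6 m[X14→φ0] = [1, 1]
r6 m[X11→φ1] = [3, 7]
r6 m[X11→φ4] = [1596936, 4378968]
r6 m[X8→φ2] = [9, 5]
r6 m[X8→φ7] = [2762496, 2116224]
r6 m[X5→φ0] = [33800, 10656]
r6 m[X5→φ1] = [411840, 361416]
r6 m[X5→φ2] = [411840, 78144]
r6 m[X5→φ3] = [3346200, 2168496]
r7 m[φ0→X10] = [544128, 378792]
r7 m[φ0→X14] = [21714496, 13729088]
r7 m[φ0→X5] = [792, 814]
r7 m[φ1→X11] = [1596936, 4378968]
r7 m[φ1→X5] = [65, 24]
r7 m[φ2→X8] = [2762496, 2116224]
r7 m[φ2→X5] = [65, 111]
r7 m[φ3→X5] = [8, 4]
r7 m[φ4→X11] = [3, 7]
r7 m[φ5→X10] = [9, 4]
r7 m[φ6→X10] = [6, 4]
r7 m[φ7→X8] = [9, 5]
r7 m[X10→φ0] = [54, 16]
r7 m[X10→φ5] = [3264768, 1515168]
r7 m[X10→φ6] = [4897152, 1515168]
r7 m[X14→φ0] = [1, 1]
r7 m[X11→φ1] = [3, 7]
r7 m[X11→φ4] = [1596936, 4378968]
r7 m[X8→φ2] = [9, 5]
r7 m[X8→φ7] = [2762496, 2116224]
r7 m[X5→φ0] = [33800, 10656]
r7 m[X5→φ1] = [411840, 361416]
r7 m[X5→φ2] = [411840, 78144]
r7 m[X5→φ3] = [3346200, 2168496]
fixed point reached at round 7
b[X14] = ⊗ incoming = [21714496, 13729088]

b[X14] = [21714496, 13729088]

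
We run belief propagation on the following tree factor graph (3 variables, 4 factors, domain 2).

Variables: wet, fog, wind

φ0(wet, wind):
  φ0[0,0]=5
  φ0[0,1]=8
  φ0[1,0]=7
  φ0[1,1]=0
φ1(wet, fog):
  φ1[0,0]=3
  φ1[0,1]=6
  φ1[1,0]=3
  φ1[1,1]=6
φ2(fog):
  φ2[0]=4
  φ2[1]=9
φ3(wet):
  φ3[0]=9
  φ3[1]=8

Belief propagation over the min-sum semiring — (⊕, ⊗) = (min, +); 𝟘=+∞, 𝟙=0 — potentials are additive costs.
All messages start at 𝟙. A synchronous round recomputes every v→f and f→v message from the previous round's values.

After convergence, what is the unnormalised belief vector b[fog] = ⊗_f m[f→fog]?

b[fog] = [15, 23]

init: all messages = 𝟙 over 2 values
r1 m[φ0→wet] = [5, 0]
r1 m[φ0→wind] = [5, 0]
r1 m[φ1→wet] = [3, 3]
r1 m[φ1→fog] = [3, 6]
r1 m[φ2→fog] = [4, 9]
r1 m[φ3→wet] = [9, 8]
r1 m[wet→φ0] = [0, 0]
r1 m[wet→φ1] = [0, 0]
r1 m[wet→φ3] = [0, 0]
r1 m[fog→φ1] = [0, 0]
r1 m[fog→φ2] = [0, 0]
r1 m[wind→φ0] = [0, 0]
r2 m[φ0→wet] = [5, 0]
r2 m[φ0→wind] = [5, 0]
r2 m[φ1→wet] = [3, 3]
r2 m[φ1→fog] = [3, 6]
r2 m[φ2→fog] = [4, 9]
r2 m[φ3→wet] = [9, 8]
r2 m[wet→φ0] = [12, 11]
r2 m[wet→φ1] = [14, 8]
r2 m[wet→φ3] = [8, 3]
r2 m[fog→φ1] = [4, 9]
r2 m[fog→φ2] = [3, 6]
r2 m[wind→φ0] = [0, 0]
r3 m[φ0→wet] = [5, 0]
r3 m[φ0→wind] = [17, 11]
r3 m[φ1→wet] = [7, 7]
r3 m[φ1→fog] = [11, 14]
r3 m[φ2→fog] = [4, 9]
r3 m[φ3→wet] = [9, 8]
r3 m[wet→φ0] = [12, 11]
r3 m[wet→φ1] = [14, 8]
r3 m[wet→φ3] = [8, 3]
r3 m[fog→φ1] = [4, 9]
r3 m[fog→φ2] = [3, 6]
r3 m[wind→φ0] = [0, 0]
r4 m[φ0→wet] = [5, 0]
r4 m[φ0→wind] = [17, 11]
r4 m[φ1→wet] = [7, 7]
r4 m[φ1→fog] = [11, 14]
r4 m[φ2→fog] = [4, 9]
r4 m[φ3→wet] = [9, 8]
r4 m[wet→φ0] = [16, 15]
r4 m[wet→φ1] = [14, 8]
r4 m[wet→φ3] = [12, 7]
r4 m[fog→φ1] = [4, 9]
r4 m[fog→φ2] = [11, 14]
r4 m[wind→φ0] = [0, 0]
r5 m[φ0→wet] = [5, 0]
r5 m[φ0→wind] = [21, 15]
r5 m[φ1→wet] = [7, 7]
r5 m[φ1→fog] = [11, 14]
r5 m[φ2→fog] = [4, 9]
r5 m[φ3→wet] = [9, 8]
r5 m[wet→φ0] = [16, 15]
r5 m[wet→φ1] = [14, 8]
r5 m[wet→φ3] = [12, 7]
r5 m[fog→φ1] = [4, 9]
r5 m[fog→φ2] = [11, 14]
r5 m[wind→φ0] = [0, 0]
r6 m[φ0→wet] = [5, 0]
r6 m[φ0→wind] = [21, 15]
r6 m[φ1→wet] = [7, 7]
r6 m[φ1→fog] = [11, 14]
r6 m[φ2→fog] = [4, 9]
r6 m[φ3→wet] = [9, 8]
r6 m[wet→φ0] = [16, 15]
r6 m[wet→φ1] = [14, 8]
r6 m[wet→φ3] = [12, 7]
r6 m[fog→φ1] = [4, 9]
r6 m[fog→φ2] = [11, 14]
r6 m[wind→φ0] = [0, 0]
fixed point reached at round 6
b[fog] = ⊗ incoming = [15, 23]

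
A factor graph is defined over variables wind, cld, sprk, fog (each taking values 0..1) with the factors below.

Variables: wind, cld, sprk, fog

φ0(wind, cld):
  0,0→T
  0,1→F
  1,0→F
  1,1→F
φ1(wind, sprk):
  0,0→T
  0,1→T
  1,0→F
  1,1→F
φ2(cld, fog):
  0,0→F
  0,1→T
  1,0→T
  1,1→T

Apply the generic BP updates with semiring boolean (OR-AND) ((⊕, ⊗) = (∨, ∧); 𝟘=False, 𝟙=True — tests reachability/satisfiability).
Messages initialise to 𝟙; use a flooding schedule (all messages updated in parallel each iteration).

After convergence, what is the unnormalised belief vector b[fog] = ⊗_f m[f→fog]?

init: all messages = 𝟙 over 2 values
r1 m[φ0→wind] = [T, F]
r1 m[φ0→cld] = [T, F]
r1 m[φ1→wind] = [T, F]
r1 m[φ1→sprk] = [T, T]
r1 m[φ2→cld] = [T, T]
r1 m[φ2→fog] = [T, T]
r1 m[wind→φ0] = [T, T]
r1 m[wind→φ1] = [T, T]
r1 m[cld→φ0] = [T, T]
r1 m[cld→φ2] = [T, T]
r1 m[sprk→φ1] = [T, T]
r1 m[fog→φ2] = [T, T]
r2 m[φ0→wind] = [T, F]
r2 m[φ0→cld] = [T, F]
r2 m[φ1→wind] = [T, F]
r2 m[φ1→sprk] = [T, T]
r2 m[φ2→cld] = [T, T]
r2 m[φ2→fog] = [T, T]
r2 m[wind→φ0] = [T, F]
r2 m[wind→φ1] = [T, F]
r2 m[cld→φ0] = [T, T]
r2 m[cld→φ2] = [T, F]
r2 m[sprk→φ1] = [T, T]
r2 m[fog→φ2] = [T, T]
r3 m[φ0→wind] = [T, F]
r3 m[φ0→cld] = [T, F]
r3 m[φ1→wind] = [T, F]
r3 m[φ1→sprk] = [T, T]
r3 m[φ2→cld] = [T, T]
r3 m[φ2→fog] = [F, T]
r3 m[wind→φ0] = [T, F]
r3 m[wind→φ1] = [T, F]
r3 m[cld→φ0] = [T, T]
r3 m[cld→φ2] = [T, F]
r3 m[sprk→φ1] = [T, T]
r3 m[fog→φ2] = [T, T]
r4 m[φ0→wind] = [T, F]
r4 m[φ0→cld] = [T, F]
r4 m[φ1→wind] = [T, F]
r4 m[φ1→sprk] = [T, T]
r4 m[φ2→cld] = [T, T]
r4 m[φ2→fog] = [F, T]
r4 m[wind→φ0] = [T, F]
r4 m[wind→φ1] = [T, F]
r4 m[cld→φ0] = [T, T]
r4 m[cld→φ2] = [T, F]
r4 m[sprk→φ1] = [T, T]
r4 m[fog→φ2] = [T, T]
fixed point reached at round 4
b[fog] = ⊗ incoming = [F, T]

b[fog] = [F, T]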